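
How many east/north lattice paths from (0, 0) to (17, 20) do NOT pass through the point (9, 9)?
Number of paths = 12230571870

Total paths from (0, 0) to (17, 20): C(37, 17) = 15905368710. Paths through (9, 9): (paths (0, 0) → (9, 9)) × (paths (9, 9) → (17, 20)) = C(18, 9) · C(19, 8) = 48620 · 75582 = 3674796840. Avoidance count = 15905368710 − 3674796840 = 12230571870.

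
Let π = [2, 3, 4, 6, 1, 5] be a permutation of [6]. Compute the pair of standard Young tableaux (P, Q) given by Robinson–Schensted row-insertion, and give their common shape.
P = [1, 3, 4, 5] / [2, 6];  Q = [1, 2, 3, 4] / [5, 6];  common shape = (4, 2)

Row-insert the values π_1, π_2, … into P one at a time, bumping the leftmost entry strictly greater than the inserted value down to the next row. The recording tableau Q records, in position (i, j), the step at which that cell was added to P.
  Insert 2 (step 1): P = [2];  Q = [1]
  Insert 3 (step 2): P = [2, 3];  Q = [1, 2]
  Insert 4 (step 3): P = [2, 3, 4];  Q = [1, 2, 3]
  Insert 6 (step 4): P = [2, 3, 4, 6];  Q = [1, 2, 3, 4]
  Insert 1 (step 5): P = [1, 3, 4, 6] / [2];  Q = [1, 2, 3, 4] / [5]
  Insert 5 (step 6): P = [1, 3, 4, 5] / [2, 6];  Q = [1, 2, 3, 4] / [5, 6]
Final shape: (4, 2).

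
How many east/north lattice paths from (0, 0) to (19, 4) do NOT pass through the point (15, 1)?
Number of paths = 8295

Total paths from (0, 0) to (19, 4): C(23, 19) = 8855. Paths through (15, 1): (paths (0, 0) → (15, 1)) × (paths (15, 1) → (19, 4)) = C(16, 15) · C(7, 4) = 16 · 35 = 560. Avoidance count = 8855 − 560 = 8295.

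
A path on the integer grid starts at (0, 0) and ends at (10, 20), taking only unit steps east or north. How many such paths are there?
Number of paths = 30045015

A monotone lattice path from (0, 0) to (10, 20) consists of 10 east steps and 20 north steps in some order, so it is determined by which 10 of the 30 steps are east. The count is C(30, 10) = 30045015.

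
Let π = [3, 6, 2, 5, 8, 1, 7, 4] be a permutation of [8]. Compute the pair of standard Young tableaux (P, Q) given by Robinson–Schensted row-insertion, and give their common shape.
P = [1, 4, 7] / [2, 5, 8] / [3, 6];  Q = [1, 2, 5] / [3, 4, 7] / [6, 8];  common shape = (3, 3, 2)

Row-insert the values π_1, π_2, … into P one at a time, bumping the leftmost entry strictly greater than the inserted value down to the next row. The recording tableau Q records, in position (i, j), the step at which that cell was added to P.
  Insert 3 (step 1): P = [3];  Q = [1]
  Insert 6 (step 2): P = [3, 6];  Q = [1, 2]
  Insert 2 (step 3): P = [2, 6] / [3];  Q = [1, 2] / [3]
  Insert 5 (step 4): P = [2, 5] / [3, 6];  Q = [1, 2] / [3, 4]
  Insert 8 (step 5): P = [2, 5, 8] / [3, 6];  Q = [1, 2, 5] / [3, 4]
  Insert 1 (step 6): P = [1, 5, 8] / [2, 6] / [3];  Q = [1, 2, 5] / [3, 4] / [6]
  Insert 7 (step 7): P = [1, 5, 7] / [2, 6, 8] / [3];  Q = [1, 2, 5] / [3, 4, 7] / [6]
  Insert 4 (step 8): P = [1, 4, 7] / [2, 5, 8] / [3, 6];  Q = [1, 2, 5] / [3, 4, 7] / [6, 8]
Final shape: (3, 3, 2).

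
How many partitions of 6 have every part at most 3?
p(6, parts ≤ 3) = 7

Partitions of 6 with all parts ≤ 3: 3+3, 3+2+1, 3+1+1+1, 2+2+2, 2+2+1+1, 2+1+1+1+1, 1+1+1+1+1+1. Count = 7.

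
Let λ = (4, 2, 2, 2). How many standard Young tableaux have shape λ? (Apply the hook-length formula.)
# SYT of shape (4, 2, 2, 2) = 300

Hook-length formula: f^λ = n! / Π hook(c), product over all cells c of the Young diagram. For λ = (4, 2, 2, 2), n = 10 boxes. Hook lengths by row (left-to-right, top-to-bottom): [7, 6, 2, 1]; [4, 3]; [3, 2]; [2, 1]. Product of hooks = 12096. So f^λ = 10! / 12096 = 3628800 / 12096 = 300.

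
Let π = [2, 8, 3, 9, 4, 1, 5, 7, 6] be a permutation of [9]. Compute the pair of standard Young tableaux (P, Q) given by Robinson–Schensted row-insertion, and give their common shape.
P = [1, 3, 4, 5, 6] / [2, 7] / [8, 9];  Q = [1, 2, 4, 7, 8] / [3, 5] / [6, 9];  common shape = (5, 2, 2)

Row-insert the values π_1, π_2, … into P one at a time, bumping the leftmost entry strictly greater than the inserted value down to the next row. The recording tableau Q records, in position (i, j), the step at which that cell was added to P.
  Insert 2 (step 1): P = [2];  Q = [1]
  Insert 8 (step 2): P = [2, 8];  Q = [1, 2]
  Insert 3 (step 3): P = [2, 3] / [8];  Q = [1, 2] / [3]
  Insert 9 (step 4): P = [2, 3, 9] / [8];  Q = [1, 2, 4] / [3]
  Insert 4 (step 5): P = [2, 3, 4] / [8, 9];  Q = [1, 2, 4] / [3, 5]
  Insert 1 (step 6): P = [1, 3, 4] / [2, 9] / [8];  Q = [1, 2, 4] / [3, 5] / [6]
  Insert 5 (step 7): P = [1, 3, 4, 5] / [2, 9] / [8];  Q = [1, 2, 4, 7] / [3, 5] / [6]
  Insert 7 (step 8): P = [1, 3, 4, 5, 7] / [2, 9] / [8];  Q = [1, 2, 4, 7, 8] / [3, 5] / [6]
  Insert 6 (step 9): P = [1, 3, 4, 5, 6] / [2, 7] / [8, 9];  Q = [1, 2, 4, 7, 8] / [3, 5] / [6, 9]
Final shape: (5, 2, 2).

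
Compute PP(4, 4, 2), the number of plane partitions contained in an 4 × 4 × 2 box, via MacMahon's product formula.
PP(4, 4, 2) = 1764

Evaluate the triple product over i = 1..4, j = 1..4, k = 1..2. The factors are (2/1) · (3/2) · (3/2) · (4/3) · (4/3) · (5/4) · (5/4) · (6/5) · … (32 factors total). The numerators and denominators telescope so the product is an integer; carrying out the multiplication exactly gives PP(4, 4, 2) = 1764.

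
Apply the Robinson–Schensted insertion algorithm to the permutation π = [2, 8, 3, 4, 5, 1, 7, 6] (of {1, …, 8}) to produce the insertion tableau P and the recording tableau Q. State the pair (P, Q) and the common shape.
P = [1, 3, 4, 5, 6] / [2, 7] / [8];  Q = [1, 2, 4, 5, 7] / [3, 8] / [6];  common shape = (5, 2, 1)

Row-insert the values π_1, π_2, … into P one at a time, bumping the leftmost entry strictly greater than the inserted value down to the next row. The recording tableau Q records, in position (i, j), the step at which that cell was added to P.
  Insert 2 (step 1): P = [2];  Q = [1]
  Insert 8 (step 2): P = [2, 8];  Q = [1, 2]
  Insert 3 (step 3): P = [2, 3] / [8];  Q = [1, 2] / [3]
  Insert 4 (step 4): P = [2, 3, 4] / [8];  Q = [1, 2, 4] / [3]
  Insert 5 (step 5): P = [2, 3, 4, 5] / [8];  Q = [1, 2, 4, 5] / [3]
  Insert 1 (step 6): P = [1, 3, 4, 5] / [2] / [8];  Q = [1, 2, 4, 5] / [3] / [6]
  Insert 7 (step 7): P = [1, 3, 4, 5, 7] / [2] / [8];  Q = [1, 2, 4, 5, 7] / [3] / [6]
  Insert 6 (step 8): P = [1, 3, 4, 5, 6] / [2, 7] / [8];  Q = [1, 2, 4, 5, 7] / [3, 8] / [6]
Final shape: (5, 2, 1).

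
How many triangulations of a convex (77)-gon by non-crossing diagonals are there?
C_75 = 1221395654430378811828760722007962130791020

These polygon triangulations are counted by the Catalan number C_n = (1/(n + 1)) · C(2n, n). For n = 75: C_75 = (1/76) · C(150, 75) = 92826069736708789698985814872605121940117520/76 = 1221395654430378811828760722007962130791020.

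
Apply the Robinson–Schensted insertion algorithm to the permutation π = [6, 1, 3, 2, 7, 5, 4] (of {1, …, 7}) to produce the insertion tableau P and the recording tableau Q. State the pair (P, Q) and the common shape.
P = [1, 2, 4] / [3, 5] / [6, 7];  Q = [1, 3, 5] / [2, 6] / [4, 7];  common shape = (3, 2, 2)

Row-insert the values π_1, π_2, … into P one at a time, bumping the leftmost entry strictly greater than the inserted value down to the next row. The recording tableau Q records, in position (i, j), the step at which that cell was added to P.
  Insert 6 (step 1): P = [6];  Q = [1]
  Insert 1 (step 2): P = [1] / [6];  Q = [1] / [2]
  Insert 3 (step 3): P = [1, 3] / [6];  Q = [1, 3] / [2]
  Insert 2 (step 4): P = [1, 2] / [3] / [6];  Q = [1, 3] / [2] / [4]
  Insert 7 (step 5): P = [1, 2, 7] / [3] / [6];  Q = [1, 3, 5] / [2] / [4]
  Insert 5 (step 6): P = [1, 2, 5] / [3, 7] / [6];  Q = [1, 3, 5] / [2, 6] / [4]
  Insert 4 (step 7): P = [1, 2, 4] / [3, 5] / [6, 7];  Q = [1, 3, 5] / [2, 6] / [4, 7]
Final shape: (3, 2, 2).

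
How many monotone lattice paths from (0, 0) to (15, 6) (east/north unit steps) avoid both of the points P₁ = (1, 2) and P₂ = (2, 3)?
Number of paths = 42844

Inclusion–exclusion. Total paths: C(21, 15) = 54264. Through P₁: C(3, 1)·C(18, 14) = 9180. Through P₂: C(5, 2)·C(16, 13) = 5600. Since P₁ is strictly southwest of P₂, a monotone path through both must visit P₁ then P₂; paths through both = C(3, 1)·C(2, 1)·C(16, 13) = 3360. Avoid both = 54264 − 9180 − 5600 + 3360 = 42844.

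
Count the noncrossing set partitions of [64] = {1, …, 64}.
C_64 = 368479169875816659479009042713546950

These noncrossing partitions are counted by the Catalan number C_n = (1/(n + 1)) · C(2n, n). For n = 64: C_64 = (1/65) · C(128, 64) = 23951146041928082866135587776380551750/65 = 368479169875816659479009042713546950.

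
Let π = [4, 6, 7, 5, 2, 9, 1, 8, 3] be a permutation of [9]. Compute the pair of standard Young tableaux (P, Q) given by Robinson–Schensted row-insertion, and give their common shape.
P = [1, 3, 7, 8] / [2, 5] / [4, 9] / [6];  Q = [1, 2, 3, 6] / [4, 8] / [5, 9] / [7];  common shape = (4, 2, 2, 1)

Row-insert the values π_1, π_2, … into P one at a time, bumping the leftmost entry strictly greater than the inserted value down to the next row. The recording tableau Q records, in position (i, j), the step at which that cell was added to P.
  Insert 4 (step 1): P = [4];  Q = [1]
  Insert 6 (step 2): P = [4, 6];  Q = [1, 2]
  Insert 7 (step 3): P = [4, 6, 7];  Q = [1, 2, 3]
  Insert 5 (step 4): P = [4, 5, 7] / [6];  Q = [1, 2, 3] / [4]
  Insert 2 (step 5): P = [2, 5, 7] / [4] / [6];  Q = [1, 2, 3] / [4] / [5]
  Insert 9 (step 6): P = [2, 5, 7, 9] / [4] / [6];  Q = [1, 2, 3, 6] / [4] / [5]
  Insert 1 (step 7): P = [1, 5, 7, 9] / [2] / [4] / [6];  Q = [1, 2, 3, 6] / [4] / [5] / [7]
  Insert 8 (step 8): P = [1, 5, 7, 8] / [2, 9] / [4] / [6];  Q = [1, 2, 3, 6] / [4, 8] / [5] / [7]
  Insert 3 (step 9): P = [1, 3, 7, 8] / [2, 5] / [4, 9] / [6];  Q = [1, 2, 3, 6] / [4, 8] / [5, 9] / [7]
Final shape: (4, 2, 2, 1).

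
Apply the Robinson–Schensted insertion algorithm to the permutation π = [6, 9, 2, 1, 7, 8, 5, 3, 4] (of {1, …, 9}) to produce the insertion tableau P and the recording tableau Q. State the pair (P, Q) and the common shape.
P = [1, 3, 4] / [2, 5, 8] / [6, 7] / [9];  Q = [1, 2, 6] / [3, 5, 9] / [4, 7] / [8];  common shape = (3, 3, 2, 1)

Row-insert the values π_1, π_2, … into P one at a time, bumping the leftmost entry strictly greater than the inserted value down to the next row. The recording tableau Q records, in position (i, j), the step at which that cell was added to P.
  Insert 6 (step 1): P = [6];  Q = [1]
  Insert 9 (step 2): P = [6, 9];  Q = [1, 2]
  Insert 2 (step 3): P = [2, 9] / [6];  Q = [1, 2] / [3]
  Insert 1 (step 4): P = [1, 9] / [2] / [6];  Q = [1, 2] / [3] / [4]
  Insert 7 (step 5): P = [1, 7] / [2, 9] / [6];  Q = [1, 2] / [3, 5] / [4]
  Insert 8 (step 6): P = [1, 7, 8] / [2, 9] / [6];  Q = [1, 2, 6] / [3, 5] / [4]
  Insert 5 (step 7): P = [1, 5, 8] / [2, 7] / [6, 9];  Q = [1, 2, 6] / [3, 5] / [4, 7]
  Insert 3 (step 8): P = [1, 3, 8] / [2, 5] / [6, 7] / [9];  Q = [1, 2, 6] / [3, 5] / [4, 7] / [8]
  Insert 4 (step 9): P = [1, 3, 4] / [2, 5, 8] / [6, 7] / [9];  Q = [1, 2, 6] / [3, 5, 9] / [4, 7] / [8]
Final shape: (3, 3, 2, 1).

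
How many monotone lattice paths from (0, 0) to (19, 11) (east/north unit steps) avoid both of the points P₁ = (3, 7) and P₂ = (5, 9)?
Number of paths = 53892060

Inclusion–exclusion. Total paths: C(30, 19) = 54627300. Through P₁: C(10, 3)·C(20, 16) = 581400. Through P₂: C(14, 5)·C(16, 14) = 240240. Since P₁ is strictly southwest of P₂, a monotone path through both must visit P₁ then P₂; paths through both = C(10, 3)·C(4, 2)·C(16, 14) = 86400. Avoid both = 54627300 − 581400 − 240240 + 86400 = 53892060.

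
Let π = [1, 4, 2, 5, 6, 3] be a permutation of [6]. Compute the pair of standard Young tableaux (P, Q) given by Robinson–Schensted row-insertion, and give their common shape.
P = [1, 2, 3, 6] / [4, 5];  Q = [1, 2, 4, 5] / [3, 6];  common shape = (4, 2)

Row-insert the values π_1, π_2, … into P one at a time, bumping the leftmost entry strictly greater than the inserted value down to the next row. The recording tableau Q records, in position (i, j), the step at which that cell was added to P.
  Insert 1 (step 1): P = [1];  Q = [1]
  Insert 4 (step 2): P = [1, 4];  Q = [1, 2]
  Insert 2 (step 3): P = [1, 2] / [4];  Q = [1, 2] / [3]
  Insert 5 (step 4): P = [1, 2, 5] / [4];  Q = [1, 2, 4] / [3]
  Insert 6 (step 5): P = [1, 2, 5, 6] / [4];  Q = [1, 2, 4, 5] / [3]
  Insert 3 (step 6): P = [1, 2, 3, 6] / [4, 5];  Q = [1, 2, 4, 5] / [3, 6]
Final shape: (4, 2).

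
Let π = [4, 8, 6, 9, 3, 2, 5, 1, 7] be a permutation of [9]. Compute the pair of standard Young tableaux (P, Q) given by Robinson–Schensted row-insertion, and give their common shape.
P = [1, 5, 7] / [2, 6, 9] / [3] / [4] / [8];  Q = [1, 2, 4] / [3, 7, 9] / [5] / [6] / [8];  common shape = (3, 3, 1, 1, 1)

Row-insert the values π_1, π_2, … into P one at a time, bumping the leftmost entry strictly greater than the inserted value down to the next row. The recording tableau Q records, in position (i, j), the step at which that cell was added to P.
  Insert 4 (step 1): P = [4];  Q = [1]
  Insert 8 (step 2): P = [4, 8];  Q = [1, 2]
  Insert 6 (step 3): P = [4, 6] / [8];  Q = [1, 2] / [3]
  Insert 9 (step 4): P = [4, 6, 9] / [8];  Q = [1, 2, 4] / [3]
  Insert 3 (step 5): P = [3, 6, 9] / [4] / [8];  Q = [1, 2, 4] / [3] / [5]
  Insert 2 (step 6): P = [2, 6, 9] / [3] / [4] / [8];  Q = [1, 2, 4] / [3] / [5] / [6]
  Insert 5 (step 7): P = [2, 5, 9] / [3, 6] / [4] / [8];  Q = [1, 2, 4] / [3, 7] / [5] / [6]
  Insert 1 (step 8): P = [1, 5, 9] / [2, 6] / [3] / [4] / [8];  Q = [1, 2, 4] / [3, 7] / [5] / [6] / [8]
  Insert 7 (step 9): P = [1, 5, 7] / [2, 6, 9] / [3] / [4] / [8];  Q = [1, 2, 4] / [3, 7, 9] / [5] / [6] / [8]
Final shape: (3, 3, 1, 1, 1).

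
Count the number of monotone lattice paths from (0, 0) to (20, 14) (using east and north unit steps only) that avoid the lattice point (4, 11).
Number of paths = 1390652955

Total paths from (0, 0) to (20, 14): C(34, 20) = 1391975640. Paths through (4, 11): (paths (0, 0) → (4, 11)) × (paths (4, 11) → (20, 14)) = C(15, 4) · C(19, 16) = 1365 · 969 = 1322685. Avoidance count = 1391975640 − 1322685 = 1390652955.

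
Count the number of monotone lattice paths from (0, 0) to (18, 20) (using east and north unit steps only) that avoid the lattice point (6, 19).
Number of paths = 33575698310

Total paths from (0, 0) to (18, 20): C(38, 18) = 33578000610. Paths through (6, 19): (paths (0, 0) → (6, 19)) × (paths (6, 19) → (18, 20)) = C(25, 6) · C(13, 12) = 177100 · 13 = 2302300. Avoidance count = 33578000610 − 2302300 = 33575698310.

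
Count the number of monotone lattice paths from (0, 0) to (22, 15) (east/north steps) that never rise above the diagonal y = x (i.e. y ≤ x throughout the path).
Number of paths = 3257112960

By the reflection principle (André's argument), the number of monotone paths to (22, 15) with n ≤ m that never go above y = x is C(37, 22) − C(37, 23) = 9364199760 − 6107086800 = 3257112960.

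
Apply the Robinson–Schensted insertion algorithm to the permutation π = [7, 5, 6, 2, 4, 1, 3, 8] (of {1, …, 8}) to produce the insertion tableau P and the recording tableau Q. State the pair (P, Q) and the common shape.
P = [1, 3, 8] / [2, 4] / [5, 6] / [7];  Q = [1, 3, 8] / [2, 5] / [4, 7] / [6];  common shape = (3, 2, 2, 1)

Row-insert the values π_1, π_2, … into P one at a time, bumping the leftmost entry strictly greater than the inserted value down to the next row. The recording tableau Q records, in position (i, j), the step at which that cell was added to P.
  Insert 7 (step 1): P = [7];  Q = [1]
  Insert 5 (step 2): P = [5] / [7];  Q = [1] / [2]
  Insert 6 (step 3): P = [5, 6] / [7];  Q = [1, 3] / [2]
  Insert 2 (step 4): P = [2, 6] / [5] / [7];  Q = [1, 3] / [2] / [4]
  Insert 4 (step 5): P = [2, 4] / [5, 6] / [7];  Q = [1, 3] / [2, 5] / [4]
  Insert 1 (step 6): P = [1, 4] / [2, 6] / [5] / [7];  Q = [1, 3] / [2, 5] / [4] / [6]
  Insert 3 (step 7): P = [1, 3] / [2, 4] / [5, 6] / [7];  Q = [1, 3] / [2, 5] / [4, 7] / [6]
  Insert 8 (step 8): P = [1, 3, 8] / [2, 4] / [5, 6] / [7];  Q = [1, 3, 8] / [2, 5] / [4, 7] / [6]
Final shape: (3, 2, 2, 1).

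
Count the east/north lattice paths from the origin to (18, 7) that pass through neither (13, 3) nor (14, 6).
Number of paths = 227540

Inclusion–exclusion. Total paths: C(25, 18) = 480700. Through P₁: C(16, 13)·C(9, 5) = 70560. Through P₂: C(20, 14)·C(5, 4) = 193800. Since P₁ is strictly southwest of P₂, a monotone path through both must visit P₁ then P₂; paths through both = C(16, 13)·C(4, 1)·C(5, 4) = 11200. Avoid both = 480700 − 70560 − 193800 + 11200 = 227540.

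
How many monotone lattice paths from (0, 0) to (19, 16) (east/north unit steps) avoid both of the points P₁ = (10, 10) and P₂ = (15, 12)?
Number of paths = 2189946290

Inclusion–exclusion. Total paths: C(35, 19) = 4059928950. Through P₁: C(20, 10)·C(15, 9) = 924703780. Through P₂: C(27, 15)·C(8, 4) = 1216870200. Since P₁ is strictly southwest of P₂, a monotone path through both must visit P₁ then P₂; paths through both = C(20, 10)·C(7, 5)·C(8, 4) = 271591320. Avoid both = 4059928950 − 924703780 − 1216870200 + 271591320 = 2189946290.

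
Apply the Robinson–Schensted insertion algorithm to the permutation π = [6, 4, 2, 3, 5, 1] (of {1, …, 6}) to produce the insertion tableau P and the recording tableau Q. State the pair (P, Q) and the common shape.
P = [1, 3, 5] / [2] / [4] / [6];  Q = [1, 4, 5] / [2] / [3] / [6];  common shape = (3, 1, 1, 1)

Row-insert the values π_1, π_2, … into P one at a time, bumping the leftmost entry strictly greater than the inserted value down to the next row. The recording tableau Q records, in position (i, j), the step at which that cell was added to P.
  Insert 6 (step 1): P = [6];  Q = [1]
  Insert 4 (step 2): P = [4] / [6];  Q = [1] / [2]
  Insert 2 (step 3): P = [2] / [4] / [6];  Q = [1] / [2] / [3]
  Insert 3 (step 4): P = [2, 3] / [4] / [6];  Q = [1, 4] / [2] / [3]
  Insert 5 (step 5): P = [2, 3, 5] / [4] / [6];  Q = [1, 4, 5] / [2] / [3]
  Insert 1 (step 6): P = [1, 3, 5] / [2] / [4] / [6];  Q = [1, 4, 5] / [2] / [3] / [6]
Final shape: (3, 1, 1, 1).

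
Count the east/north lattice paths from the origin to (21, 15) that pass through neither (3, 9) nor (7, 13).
Number of paths = 5530837040

Inclusion–exclusion. Total paths: C(36, 21) = 5567902560. Through P₁: C(12, 3)·C(24, 18) = 29611120. Through P₂: C(20, 7)·C(16, 14) = 9302400. Since P₁ is strictly southwest of P₂, a monotone path through both must visit P₁ then P₂; paths through both = C(12, 3)·C(8, 4)·C(16, 14) = 1848000. Avoid both = 5567902560 − 29611120 − 9302400 + 1848000 = 5530837040.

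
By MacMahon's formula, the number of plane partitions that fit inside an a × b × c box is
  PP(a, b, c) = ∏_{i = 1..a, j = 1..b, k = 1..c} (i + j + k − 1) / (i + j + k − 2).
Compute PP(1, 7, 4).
PP(1, 7, 4) = 330

Evaluate the triple product over i = 1..1, j = 1..7, k = 1..4. The factors are (2/1) · (3/2) · (4/3) · (5/4) · (3/2) · (4/3) · (5/4) · (6/5) · … (28 factors total). The numerators and denominators telescope so the product is an integer; carrying out the multiplication exactly gives PP(1, 7, 4) = 330.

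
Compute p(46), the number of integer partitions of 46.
p(46) = 105558

Compute p(n) via the recurrence p(n, m) = p(n, m−1) + p(n−m, m), where p(n, m) counts partitions of n with all parts ≤ m and p(n) = p(n, n). The base cases are p(0, m) = 1 and p(n, 0) = 0 for n > 0. Filling the table yields p(46) = 105558. (Euler's pentagonal recurrence is an alternative.)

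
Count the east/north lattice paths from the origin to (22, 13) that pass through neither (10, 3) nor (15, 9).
Number of paths = 903524284

Inclusion–exclusion. Total paths: C(35, 22) = 1476337800. Through P₁: C(13, 10)·C(22, 12) = 184940756. Through P₂: C(24, 15)·C(11, 7) = 431476320. Since P₁ is strictly southwest of P₂, a monotone path through both must visit P₁ then P₂; paths through both = C(13, 10)·C(11, 5)·C(11, 7) = 43603560. Avoid both = 1476337800 − 184940756 − 431476320 + 43603560 = 903524284.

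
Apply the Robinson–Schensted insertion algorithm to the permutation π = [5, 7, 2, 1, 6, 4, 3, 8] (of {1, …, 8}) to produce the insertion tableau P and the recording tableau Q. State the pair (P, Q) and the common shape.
P = [1, 3, 8] / [2, 4] / [5, 6] / [7];  Q = [1, 2, 8] / [3, 5] / [4, 6] / [7];  common shape = (3, 2, 2, 1)

Row-insert the values π_1, π_2, … into P one at a time, bumping the leftmost entry strictly greater than the inserted value down to the next row. The recording tableau Q records, in position (i, j), the step at which that cell was added to P.
  Insert 5 (step 1): P = [5];  Q = [1]
  Insert 7 (step 2): P = [5, 7];  Q = [1, 2]
  Insert 2 (step 3): P = [2, 7] / [5];  Q = [1, 2] / [3]
  Insert 1 (step 4): P = [1, 7] / [2] / [5];  Q = [1, 2] / [3] / [4]
  Insert 6 (step 5): P = [1, 6] / [2, 7] / [5];  Q = [1, 2] / [3, 5] / [4]
  Insert 4 (step 6): P = [1, 4] / [2, 6] / [5, 7];  Q = [1, 2] / [3, 5] / [4, 6]
  Insert 3 (step 7): P = [1, 3] / [2, 4] / [5, 6] / [7];  Q = [1, 2] / [3, 5] / [4, 6] / [7]
  Insert 8 (step 8): P = [1, 3, 8] / [2, 4] / [5, 6] / [7];  Q = [1, 2, 8] / [3, 5] / [4, 6] / [7]
Final shape: (3, 2, 2, 1).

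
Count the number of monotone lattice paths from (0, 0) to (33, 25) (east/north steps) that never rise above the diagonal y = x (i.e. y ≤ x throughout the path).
Number of paths = 4619594057037687

By the reflection principle (André's argument), the number of monotone paths to (33, 25) with n ≤ m that never go above y = x is C(58, 33) − C(58, 34) = 17451799771031262 − 12832205713993575 = 4619594057037687.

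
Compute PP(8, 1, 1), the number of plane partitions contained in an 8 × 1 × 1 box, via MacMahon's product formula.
PP(8, 1, 1) = 9

Evaluate the triple product over i = 1..8, j = 1..1, k = 1..1. The factors are (2/1) · (3/2) · (4/3) · (5/4) · (6/5) · (7/6) · (8/7) · (9/8). The numerators and denominators telescope so the product is an integer; carrying out the multiplication exactly gives PP(8, 1, 1) = 9.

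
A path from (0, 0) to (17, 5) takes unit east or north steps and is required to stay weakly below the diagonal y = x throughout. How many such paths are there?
Number of paths = 19019

By the reflection principle (André's argument), the number of monotone paths to (17, 5) with n ≤ m that never go above y = x is C(22, 17) − C(22, 18) = 26334 − 7315 = 19019.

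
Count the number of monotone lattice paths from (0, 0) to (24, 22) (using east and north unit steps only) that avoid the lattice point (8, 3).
Number of paths = 7220482837200

Total paths from (0, 0) to (24, 22): C(46, 24) = 7890371113950. Paths through (8, 3): (paths (0, 0) → (8, 3)) × (paths (8, 3) → (24, 22)) = C(11, 8) · C(35, 16) = 165 · 4059928950 = 669888276750. Avoidance count = 7890371113950 − 669888276750 = 7220482837200.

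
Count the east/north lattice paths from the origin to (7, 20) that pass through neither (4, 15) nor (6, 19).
Number of paths = 433054

Inclusion–exclusion. Total paths: C(27, 7) = 888030. Through P₁: C(19, 4)·C(8, 3) = 217056. Through P₂: C(25, 6)·C(2, 1) = 354200. Since P₁ is strictly southwest of P₂, a monotone path through both must visit P₁ then P₂; paths through both = C(19, 4)·C(6, 2)·C(2, 1) = 116280. Avoid both = 888030 − 217056 − 354200 + 116280 = 433054.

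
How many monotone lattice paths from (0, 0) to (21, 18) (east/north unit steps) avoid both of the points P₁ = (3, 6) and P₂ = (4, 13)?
Number of paths = 55048734618

Inclusion–exclusion. Total paths: C(39, 21) = 62359143990. Through P₁: C(9, 3)·C(30, 18) = 7265430900. Through P₂: C(17, 4)·C(22, 17) = 62674920. Since P₁ is strictly southwest of P₂, a monotone path through both must visit P₁ then P₂; paths through both = C(9, 3)·C(8, 1)·C(22, 17) = 17696448. Avoid both = 62359143990 − 7265430900 − 62674920 + 17696448 = 55048734618.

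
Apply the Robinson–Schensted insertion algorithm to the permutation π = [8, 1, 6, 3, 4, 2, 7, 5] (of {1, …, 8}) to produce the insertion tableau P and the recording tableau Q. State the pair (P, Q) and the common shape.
P = [1, 2, 4, 5] / [3, 7] / [6] / [8];  Q = [1, 3, 5, 7] / [2, 8] / [4] / [6];  common shape = (4, 2, 1, 1)

Row-insert the values π_1, π_2, … into P one at a time, bumping the leftmost entry strictly greater than the inserted value down to the next row. The recording tableau Q records, in position (i, j), the step at which that cell was added to P.
  Insert 8 (step 1): P = [8];  Q = [1]
  Insert 1 (step 2): P = [1] / [8];  Q = [1] / [2]
  Insert 6 (step 3): P = [1, 6] / [8];  Q = [1, 3] / [2]
  Insert 3 (step 4): P = [1, 3] / [6] / [8];  Q = [1, 3] / [2] / [4]
  Insert 4 (step 5): P = [1, 3, 4] / [6] / [8];  Q = [1, 3, 5] / [2] / [4]
  Insert 2 (step 6): P = [1, 2, 4] / [3] / [6] / [8];  Q = [1, 3, 5] / [2] / [4] / [6]
  Insert 7 (step 7): P = [1, 2, 4, 7] / [3] / [6] / [8];  Q = [1, 3, 5, 7] / [2] / [4] / [6]
  Insert 5 (step 8): P = [1, 2, 4, 5] / [3, 7] / [6] / [8];  Q = [1, 3, 5, 7] / [2, 8] / [4] / [6]
Final shape: (4, 2, 1, 1).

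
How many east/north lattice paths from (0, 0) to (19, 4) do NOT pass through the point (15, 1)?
Number of paths = 8295

Total paths from (0, 0) to (19, 4): C(23, 19) = 8855. Paths through (15, 1): (paths (0, 0) → (15, 1)) × (paths (15, 1) → (19, 4)) = C(16, 15) · C(7, 4) = 16 · 35 = 560. Avoidance count = 8855 − 560 = 8295.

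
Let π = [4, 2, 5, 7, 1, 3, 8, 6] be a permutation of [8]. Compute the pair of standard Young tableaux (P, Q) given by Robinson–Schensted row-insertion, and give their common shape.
P = [1, 3, 6, 8] / [2, 5, 7] / [4];  Q = [1, 3, 4, 7] / [2, 6, 8] / [5];  common shape = (4, 3, 1)

Row-insert the values π_1, π_2, … into P one at a time, bumping the leftmost entry strictly greater than the inserted value down to the next row. The recording tableau Q records, in position (i, j), the step at which that cell was added to P.
  Insert 4 (step 1): P = [4];  Q = [1]
  Insert 2 (step 2): P = [2] / [4];  Q = [1] / [2]
  Insert 5 (step 3): P = [2, 5] / [4];  Q = [1, 3] / [2]
  Insert 7 (step 4): P = [2, 5, 7] / [4];  Q = [1, 3, 4] / [2]
  Insert 1 (step 5): P = [1, 5, 7] / [2] / [4];  Q = [1, 3, 4] / [2] / [5]
  Insert 3 (step 6): P = [1, 3, 7] / [2, 5] / [4];  Q = [1, 3, 4] / [2, 6] / [5]
  Insert 8 (step 7): P = [1, 3, 7, 8] / [2, 5] / [4];  Q = [1, 3, 4, 7] / [2, 6] / [5]
  Insert 6 (step 8): P = [1, 3, 6, 8] / [2, 5, 7] / [4];  Q = [1, 3, 4, 7] / [2, 6, 8] / [5]
Final shape: (4, 3, 1).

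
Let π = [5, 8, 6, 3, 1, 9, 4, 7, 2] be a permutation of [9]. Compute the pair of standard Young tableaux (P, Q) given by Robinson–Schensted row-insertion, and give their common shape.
P = [1, 2, 7] / [3, 4, 9] / [5, 6] / [8];  Q = [1, 2, 6] / [3, 7, 8] / [4, 9] / [5];  common shape = (3, 3, 2, 1)

Row-insert the values π_1, π_2, … into P one at a time, bumping the leftmost entry strictly greater than the inserted value down to the next row. The recording tableau Q records, in position (i, j), the step at which that cell was added to P.
  Insert 5 (step 1): P = [5];  Q = [1]
  Insert 8 (step 2): P = [5, 8];  Q = [1, 2]
  Insert 6 (step 3): P = [5, 6] / [8];  Q = [1, 2] / [3]
  Insert 3 (step 4): P = [3, 6] / [5] / [8];  Q = [1, 2] / [3] / [4]
  Insert 1 (step 5): P = [1, 6] / [3] / [5] / [8];  Q = [1, 2] / [3] / [4] / [5]
  Insert 9 (step 6): P = [1, 6, 9] / [3] / [5] / [8];  Q = [1, 2, 6] / [3] / [4] / [5]
  Insert 4 (step 7): P = [1, 4, 9] / [3, 6] / [5] / [8];  Q = [1, 2, 6] / [3, 7] / [4] / [5]
  Insert 7 (step 8): P = [1, 4, 7] / [3, 6, 9] / [5] / [8];  Q = [1, 2, 6] / [3, 7, 8] / [4] / [5]
  Insert 2 (step 9): P = [1, 2, 7] / [3, 4, 9] / [5, 6] / [8];  Q = [1, 2, 6] / [3, 7, 8] / [4, 9] / [5]
Final shape: (3, 3, 2, 1).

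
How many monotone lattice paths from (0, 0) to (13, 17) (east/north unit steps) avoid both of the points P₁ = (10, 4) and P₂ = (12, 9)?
Number of paths = 116743109

Inclusion–exclusion. Total paths: C(30, 13) = 119759850. Through P₁: C(14, 10)·C(16, 3) = 560560. Through P₂: C(21, 12)·C(9, 1) = 2645370. Since P₁ is strictly southwest of P₂, a monotone path through both must visit P₁ then P₂; paths through both = C(14, 10)·C(7, 2)·C(9, 1) = 189189. Avoid both = 119759850 − 560560 − 2645370 + 189189 = 116743109.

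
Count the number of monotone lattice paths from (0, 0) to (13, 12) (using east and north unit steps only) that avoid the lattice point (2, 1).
Number of paths = 3084004

Total paths from (0, 0) to (13, 12): C(25, 13) = 5200300. Paths through (2, 1): (paths (0, 0) → (2, 1)) × (paths (2, 1) → (13, 12)) = C(3, 2) · C(22, 11) = 3 · 705432 = 2116296. Avoidance count = 5200300 − 2116296 = 3084004.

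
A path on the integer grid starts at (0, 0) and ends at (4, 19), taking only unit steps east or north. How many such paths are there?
Number of paths = 8855

A monotone lattice path from (0, 0) to (4, 19) consists of 4 east steps and 19 north steps in some order, so it is determined by which 4 of the 23 steps are east. The count is C(23, 4) = 8855.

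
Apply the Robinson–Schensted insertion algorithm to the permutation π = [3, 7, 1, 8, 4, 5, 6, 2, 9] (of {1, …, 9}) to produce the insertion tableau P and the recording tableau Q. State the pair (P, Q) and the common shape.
P = [1, 2, 5, 6, 9] / [3, 4, 8] / [7];  Q = [1, 2, 4, 7, 9] / [3, 5, 6] / [8];  common shape = (5, 3, 1)

Row-insert the values π_1, π_2, … into P one at a time, bumping the leftmost entry strictly greater than the inserted value down to the next row. The recording tableau Q records, in position (i, j), the step at which that cell was added to P.
  Insert 3 (step 1): P = [3];  Q = [1]
  Insert 7 (step 2): P = [3, 7];  Q = [1, 2]
  Insert 1 (step 3): P = [1, 7] / [3];  Q = [1, 2] / [3]
  Insert 8 (step 4): P = [1, 7, 8] / [3];  Q = [1, 2, 4] / [3]
  Insert 4 (step 5): P = [1, 4, 8] / [3, 7];  Q = [1, 2, 4] / [3, 5]
  Insert 5 (step 6): P = [1, 4, 5] / [3, 7, 8];  Q = [1, 2, 4] / [3, 5, 6]
  Insert 6 (step 7): P = [1, 4, 5, 6] / [3, 7, 8];  Q = [1, 2, 4, 7] / [3, 5, 6]
  Insert 2 (step 8): P = [1, 2, 5, 6] / [3, 4, 8] / [7];  Q = [1, 2, 4, 7] / [3, 5, 6] / [8]
  Insert 9 (step 9): P = [1, 2, 5, 6, 9] / [3, 4, 8] / [7];  Q = [1, 2, 4, 7, 9] / [3, 5, 6] / [8]
Final shape: (5, 3, 1).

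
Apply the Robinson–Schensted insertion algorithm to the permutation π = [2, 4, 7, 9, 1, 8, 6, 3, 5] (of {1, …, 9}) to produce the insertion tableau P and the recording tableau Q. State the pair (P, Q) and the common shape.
P = [1, 3, 5, 8] / [2, 4, 6] / [7] / [9];  Q = [1, 2, 3, 4] / [5, 6, 9] / [7] / [8];  common shape = (4, 3, 1, 1)

Row-insert the values π_1, π_2, … into P one at a time, bumping the leftmost entry strictly greater than the inserted value down to the next row. The recording tableau Q records, in position (i, j), the step at which that cell was added to P.
  Insert 2 (step 1): P = [2];  Q = [1]
  Insert 4 (step 2): P = [2, 4];  Q = [1, 2]
  Insert 7 (step 3): P = [2, 4, 7];  Q = [1, 2, 3]
  Insert 9 (step 4): P = [2, 4, 7, 9];  Q = [1, 2, 3, 4]
  Insert 1 (step 5): P = [1, 4, 7, 9] / [2];  Q = [1, 2, 3, 4] / [5]
  Insert 8 (step 6): P = [1, 4, 7, 8] / [2, 9];  Q = [1, 2, 3, 4] / [5, 6]
  Insert 6 (step 7): P = [1, 4, 6, 8] / [2, 7] / [9];  Q = [1, 2, 3, 4] / [5, 6] / [7]
  Insert 3 (step 8): P = [1, 3, 6, 8] / [2, 4] / [7] / [9];  Q = [1, 2, 3, 4] / [5, 6] / [7] / [8]
  Insert 5 (step 9): P = [1, 3, 5, 8] / [2, 4, 6] / [7] / [9];  Q = [1, 2, 3, 4] / [5, 6, 9] / [7] / [8]
Final shape: (4, 3, 1, 1).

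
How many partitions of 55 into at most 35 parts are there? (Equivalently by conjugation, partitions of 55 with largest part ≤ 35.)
p(55, parts ≤ 35) = 449189

Use the recurrence p(n, m) = p(n, m−1) + p(n−m, m): either the largest part is < m (count p(n, m−1)) or the largest part is exactly m (remove one copy of m, count p(n−m, m)). With p(0, ·) = 1 this gives p(55, parts ≤ 35) = 449189. (By conjugating Young diagrams, this also counts partitions of 55 into at most 35 parts.)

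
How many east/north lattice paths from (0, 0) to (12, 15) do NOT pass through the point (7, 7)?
Number of paths = 12966876

Total paths from (0, 0) to (12, 15): C(27, 12) = 17383860. Paths through (7, 7): (paths (0, 0) → (7, 7)) × (paths (7, 7) → (12, 15)) = C(14, 7) · C(13, 5) = 3432 · 1287 = 4416984. Avoidance count = 17383860 − 4416984 = 12966876.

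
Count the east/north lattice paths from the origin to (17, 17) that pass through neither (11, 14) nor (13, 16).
Number of paths = 1753587045

Inclusion–exclusion. Total paths: C(34, 17) = 2333606220. Through P₁: C(25, 11)·C(9, 6) = 374421600. Through P₂: C(29, 13)·C(5, 4) = 339319575. Since P₁ is strictly southwest of P₂, a monotone path through both must visit P₁ then P₂; paths through both = C(25, 11)·C(4, 2)·C(5, 4) = 133722000. Avoid both = 2333606220 − 374421600 − 339319575 + 133722000 = 1753587045.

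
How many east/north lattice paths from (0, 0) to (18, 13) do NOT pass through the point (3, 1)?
Number of paths = 136717635

Total paths from (0, 0) to (18, 13): C(31, 18) = 206253075. Paths through (3, 1): (paths (0, 0) → (3, 1)) × (paths (3, 1) → (18, 13)) = C(4, 3) · C(27, 15) = 4 · 17383860 = 69535440. Avoidance count = 206253075 − 69535440 = 136717635.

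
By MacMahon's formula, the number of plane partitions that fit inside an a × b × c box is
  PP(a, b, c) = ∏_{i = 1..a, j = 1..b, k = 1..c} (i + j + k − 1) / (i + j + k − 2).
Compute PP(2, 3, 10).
PP(2, 3, 10) = 26026

Evaluate the triple product over i = 1..2, j = 1..3, k = 1..10. The factors are (2/1) · (3/2) · (4/3) · (5/4) · (6/5) · (7/6) · (8/7) · (9/8) · … (60 factors total). The numerators and denominators telescope so the product is an integer; carrying out the multiplication exactly gives PP(2, 3, 10) = 26026.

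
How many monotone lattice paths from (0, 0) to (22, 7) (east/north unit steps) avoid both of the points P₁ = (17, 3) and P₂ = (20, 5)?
Number of paths = 1166760

Inclusion–exclusion. Total paths: C(29, 22) = 1560780. Through P₁: C(20, 17)·C(9, 5) = 143640. Through P₂: C(25, 20)·C(4, 2) = 318780. Since P₁ is strictly southwest of P₂, a monotone path through both must visit P₁ then P₂; paths through both = C(20, 17)·C(5, 3)·C(4, 2) = 68400. Avoid both = 1560780 − 143640 − 318780 + 68400 = 1166760.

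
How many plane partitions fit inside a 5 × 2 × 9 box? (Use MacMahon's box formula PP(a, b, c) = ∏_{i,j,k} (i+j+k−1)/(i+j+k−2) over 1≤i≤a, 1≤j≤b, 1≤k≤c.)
PP(5, 2, 9) = 1002001

Evaluate the triple product over i = 1..5, j = 1..2, k = 1..9. The factors are (2/1) · (3/2) · (4/3) · (5/4) · (6/5) · (7/6) · (8/7) · (9/8) · … (90 factors total). The numerators and denominators telescope so the product is an integer; carrying out the multiplication exactly gives PP(5, 2, 9) = 1002001.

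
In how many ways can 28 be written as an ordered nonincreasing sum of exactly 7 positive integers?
p(28, 7 parts) = 436

Partitions of n into exactly k parts are in bijection with partitions of n − k into at most k parts (subtract 1 from each part). So p(28, exactly 7) = p(21, parts ≤ 7). Computing via the recurrence p(m, j) = p(m, j−1) + p(m−j, j) gives 436.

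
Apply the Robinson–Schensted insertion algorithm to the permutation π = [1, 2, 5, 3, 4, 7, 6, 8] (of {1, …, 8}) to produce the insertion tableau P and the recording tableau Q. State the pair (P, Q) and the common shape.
P = [1, 2, 3, 4, 6, 8] / [5, 7];  Q = [1, 2, 3, 5, 6, 8] / [4, 7];  common shape = (6, 2)

Row-insert the values π_1, π_2, … into P one at a time, bumping the leftmost entry strictly greater than the inserted value down to the next row. The recording tableau Q records, in position (i, j), the step at which that cell was added to P.
  Insert 1 (step 1): P = [1];  Q = [1]
  Insert 2 (step 2): P = [1, 2];  Q = [1, 2]
  Insert 5 (step 3): P = [1, 2, 5];  Q = [1, 2, 3]
  Insert 3 (step 4): P = [1, 2, 3] / [5];  Q = [1, 2, 3] / [4]
  Insert 4 (step 5): P = [1, 2, 3, 4] / [5];  Q = [1, 2, 3, 5] / [4]
  Insert 7 (step 6): P = [1, 2, 3, 4, 7] / [5];  Q = [1, 2, 3, 5, 6] / [4]
  Insert 6 (step 7): P = [1, 2, 3, 4, 6] / [5, 7];  Q = [1, 2, 3, 5, 6] / [4, 7]
  Insert 8 (step 8): P = [1, 2, 3, 4, 6, 8] / [5, 7];  Q = [1, 2, 3, 5, 6, 8] / [4, 7]
Final shape: (6, 2).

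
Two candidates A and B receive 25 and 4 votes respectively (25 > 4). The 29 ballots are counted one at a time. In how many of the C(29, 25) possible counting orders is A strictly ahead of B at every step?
Strict-lead orderings = 17199

Total orderings of the 29 votes with 25 for A: C(29, 25) = 23751. By the Bertrand ballot formula (Cycle Lemma / reflection principle), the number of orderings in which A is strictly ahead of B throughout is (p − q)/(p + q) · C(p + q, p) = (25 − 4)/(25 + 4) · 23751 = 17199.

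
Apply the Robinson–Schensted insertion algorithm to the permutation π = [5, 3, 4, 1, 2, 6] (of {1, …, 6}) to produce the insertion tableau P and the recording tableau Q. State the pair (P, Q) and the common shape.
P = [1, 2, 6] / [3, 4] / [5];  Q = [1, 3, 6] / [2, 5] / [4];  common shape = (3, 2, 1)

Row-insert the values π_1, π_2, … into P one at a time, bumping the leftmost entry strictly greater than the inserted value down to the next row. The recording tableau Q records, in position (i, j), the step at which that cell was added to P.
  Insert 5 (step 1): P = [5];  Q = [1]
  Insert 3 (step 2): P = [3] / [5];  Q = [1] / [2]
  Insert 4 (step 3): P = [3, 4] / [5];  Q = [1, 3] / [2]
  Insert 1 (step 4): P = [1, 4] / [3] / [5];  Q = [1, 3] / [2] / [4]
  Insert 2 (step 5): P = [1, 2] / [3, 4] / [5];  Q = [1, 3] / [2, 5] / [4]
  Insert 6 (step 6): P = [1, 2, 6] / [3, 4] / [5];  Q = [1, 3, 6] / [2, 5] / [4]
Final shape: (3, 2, 1).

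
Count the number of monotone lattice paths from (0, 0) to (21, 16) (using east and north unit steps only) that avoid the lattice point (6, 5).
Number of paths = 9306288750

Total paths from (0, 0) to (21, 16): C(37, 21) = 12875774670. Paths through (6, 5): (paths (0, 0) → (6, 5)) × (paths (6, 5) → (21, 16)) = C(11, 6) · C(26, 15) = 462 · 7726160 = 3569485920. Avoidance count = 12875774670 − 3569485920 = 9306288750.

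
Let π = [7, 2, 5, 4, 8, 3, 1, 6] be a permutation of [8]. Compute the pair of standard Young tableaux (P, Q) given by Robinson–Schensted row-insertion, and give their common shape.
P = [1, 3, 6] / [2, 8] / [4] / [5] / [7];  Q = [1, 3, 5] / [2, 8] / [4] / [6] / [7];  common shape = (3, 2, 1, 1, 1)

Row-insert the values π_1, π_2, … into P one at a time, bumping the leftmost entry strictly greater than the inserted value down to the next row. The recording tableau Q records, in position (i, j), the step at which that cell was added to P.
  Insert 7 (step 1): P = [7];  Q = [1]
  Insert 2 (step 2): P = [2] / [7];  Q = [1] / [2]
  Insert 5 (step 3): P = [2, 5] / [7];  Q = [1, 3] / [2]
  Insert 4 (step 4): P = [2, 4] / [5] / [7];  Q = [1, 3] / [2] / [4]
  Insert 8 (step 5): P = [2, 4, 8] / [5] / [7];  Q = [1, 3, 5] / [2] / [4]
  Insert 3 (step 6): P = [2, 3, 8] / [4] / [5] / [7];  Q = [1, 3, 5] / [2] / [4] / [6]
  Insert 1 (step 7): P = [1, 3, 8] / [2] / [4] / [5] / [7];  Q = [1, 3, 5] / [2] / [4] / [6] / [7]
  Insert 6 (step 8): P = [1, 3, 6] / [2, 8] / [4] / [5] / [7];  Q = [1, 3, 5] / [2, 8] / [4] / [6] / [7]
Final shape: (3, 2, 1, 1, 1).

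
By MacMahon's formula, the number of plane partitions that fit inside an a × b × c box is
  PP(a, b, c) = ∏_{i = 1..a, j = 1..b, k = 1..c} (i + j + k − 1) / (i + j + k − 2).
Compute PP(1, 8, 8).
PP(1, 8, 8) = 12870

Evaluate the triple product over i = 1..1, j = 1..8, k = 1..8. The factors are (2/1) · (3/2) · (4/3) · (5/4) · (6/5) · (7/6) · (8/7) · (9/8) · … (64 factors total). The numerators and denominators telescope so the product is an integer; carrying out the multiplication exactly gives PP(1, 8, 8) = 12870.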